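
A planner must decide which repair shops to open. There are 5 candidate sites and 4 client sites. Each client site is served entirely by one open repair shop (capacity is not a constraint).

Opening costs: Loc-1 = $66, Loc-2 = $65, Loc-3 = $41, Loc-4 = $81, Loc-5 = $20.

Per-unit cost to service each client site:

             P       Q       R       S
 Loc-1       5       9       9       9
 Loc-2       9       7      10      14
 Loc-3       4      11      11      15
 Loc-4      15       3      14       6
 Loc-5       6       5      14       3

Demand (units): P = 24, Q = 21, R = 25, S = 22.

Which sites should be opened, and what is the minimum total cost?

For any fixed open set, each client site goes to its cheapest open site; total = fixed + service.
{Loc-1, Loc-5}: P→Loc-1 5·24=120, Q→Loc-5 5·21=105, R→Loc-1 9·25=225, S→Loc-5 3·22=66. Service 516; fixed 86; total 602.
{Loc-3, Loc-5}: service 542 + fixed 61 = 603
{Loc-1, Loc-3, Loc-5}: service 492 + fixed 127 = 619
{Loc-1, Loc-2, Loc-3, Loc-4, Loc-5}: P→Loc-3 4·24=96, Q→Loc-4 3·21=63, R→Loc-1 9·25=225, S→Loc-5 3·22=66. Service 450; fixed 273; total 723.
No other subset beats 602.

Open Loc-1 and Loc-5; minimum total cost 602.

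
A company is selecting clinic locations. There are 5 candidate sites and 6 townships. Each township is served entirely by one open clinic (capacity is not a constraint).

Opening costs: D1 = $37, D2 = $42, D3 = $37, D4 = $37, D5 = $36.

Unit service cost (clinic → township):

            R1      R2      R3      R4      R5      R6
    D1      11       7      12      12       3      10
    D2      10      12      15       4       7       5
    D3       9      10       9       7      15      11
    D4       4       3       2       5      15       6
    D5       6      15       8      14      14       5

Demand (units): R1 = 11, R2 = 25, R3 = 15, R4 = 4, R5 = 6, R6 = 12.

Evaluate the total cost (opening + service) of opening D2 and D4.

Each township is assigned to its cheapest site among the open ones.
{D2, D4}: R1→D4 4·11=44, R2→D4 3·25=75, R3→D4 2·15=30, R4→D2 4·4=16, R5→D2 7·6=42, R6→D2 5·12=60. Service 267; fixed 79; total 346.

Total cost: 346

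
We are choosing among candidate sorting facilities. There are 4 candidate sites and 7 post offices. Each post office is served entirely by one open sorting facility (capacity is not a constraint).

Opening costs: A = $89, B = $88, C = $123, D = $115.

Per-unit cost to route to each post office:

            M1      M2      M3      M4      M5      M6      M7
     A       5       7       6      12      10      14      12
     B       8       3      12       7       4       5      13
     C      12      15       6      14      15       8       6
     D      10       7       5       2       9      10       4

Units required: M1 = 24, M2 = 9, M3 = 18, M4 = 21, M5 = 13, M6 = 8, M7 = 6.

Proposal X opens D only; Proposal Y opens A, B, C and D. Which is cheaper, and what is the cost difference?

Proposal X is cheaper by 39.

Proposal X: {D}: M1→D 10·24=240, M2→D 7·9=63, M3→D 5·18=90, M4→D 2·21=42, M5→D 9·13=117, M6→D 10·8=80, M7→D 4·6=24. Service 656; fixed 115; total 771.
Proposal Y: {A, B, C, D}: M1→A 5·24=120, M2→B 3·9=27, M3→D 5·18=90, M4→D 2·21=42, M5→B 4·13=52, M6→B 5·8=40, M7→D 4·6=24. Service 395; fixed 415; total 810.
Difference: |771 − 810| = 39.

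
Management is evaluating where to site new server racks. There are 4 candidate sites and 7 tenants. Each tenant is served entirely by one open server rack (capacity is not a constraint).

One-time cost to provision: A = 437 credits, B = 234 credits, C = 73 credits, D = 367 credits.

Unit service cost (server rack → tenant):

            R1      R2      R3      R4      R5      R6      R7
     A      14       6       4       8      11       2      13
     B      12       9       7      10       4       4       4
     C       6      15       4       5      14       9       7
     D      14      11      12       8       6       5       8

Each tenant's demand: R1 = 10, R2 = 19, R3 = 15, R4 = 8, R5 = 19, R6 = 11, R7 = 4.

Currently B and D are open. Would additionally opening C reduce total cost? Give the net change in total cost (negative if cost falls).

Current service cost with {B, D}: 596.
Adding C: each tenant re-picks its cheapest; new service cost 467, saving 129.
Extra fixed cost: 73. Net change = 73 − 129 = -56.
(Totals: 1197 → 1141.)

Yes — net change −56 (cost falls by 56).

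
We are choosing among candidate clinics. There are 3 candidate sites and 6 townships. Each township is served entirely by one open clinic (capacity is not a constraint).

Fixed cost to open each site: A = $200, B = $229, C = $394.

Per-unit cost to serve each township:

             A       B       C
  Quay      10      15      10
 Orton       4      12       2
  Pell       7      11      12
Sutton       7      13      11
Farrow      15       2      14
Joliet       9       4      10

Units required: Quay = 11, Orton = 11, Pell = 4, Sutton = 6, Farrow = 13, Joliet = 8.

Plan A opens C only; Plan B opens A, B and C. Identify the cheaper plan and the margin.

Plan A: {C}: Quay→C 10·11=110, Orton→C 2·11=22, Pell→C 12·4=48, Sutton→C 11·6=66, Farrow→C 14·13=182, Joliet→C 10·8=80. Service 508; fixed 394; total 902.
Plan B: {A, B, C}: Quay→A 10·11=110, Orton→C 2·11=22, Pell→A 7·4=28, Sutton→A 7·6=42, Farrow→B 2·13=26, Joliet→B 4·8=32. Service 260; fixed 823; total 1083.
Difference: |902 − 1083| = 181.

Plan A is cheaper by 181.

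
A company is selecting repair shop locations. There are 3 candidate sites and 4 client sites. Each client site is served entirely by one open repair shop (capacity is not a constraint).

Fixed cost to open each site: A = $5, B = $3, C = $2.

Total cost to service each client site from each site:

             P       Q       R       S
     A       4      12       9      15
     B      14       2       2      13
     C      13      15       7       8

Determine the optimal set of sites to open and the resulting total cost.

For any fixed open set, each client site goes to its cheapest open site; total = fixed + service.
{A, B, C}: P→A 4, Q→B 2, R→B 2, S→C 8. Service 16; fixed 10; total 26.
{A, B}: service 21 + fixed 8 = 29
{B, C}: service 25 + fixed 5 = 30
{C}: service 43 + fixed 2 = 45
No other subset beats 26.

Open A, B and C; minimum total cost 26.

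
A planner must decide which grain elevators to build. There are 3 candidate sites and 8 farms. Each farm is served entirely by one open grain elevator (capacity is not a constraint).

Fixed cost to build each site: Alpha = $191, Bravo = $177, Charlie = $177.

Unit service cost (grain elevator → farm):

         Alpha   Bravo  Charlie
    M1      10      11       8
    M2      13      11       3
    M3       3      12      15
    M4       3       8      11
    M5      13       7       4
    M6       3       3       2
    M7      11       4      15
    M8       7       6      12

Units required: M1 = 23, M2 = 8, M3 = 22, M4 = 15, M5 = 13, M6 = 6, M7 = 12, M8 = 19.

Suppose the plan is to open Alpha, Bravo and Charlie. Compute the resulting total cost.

Each farm is assigned to its cheapest site among the open ones.
{Alpha, Bravo, Charlie}: M1→Charlie 8·23=184, M2→Charlie 3·8=24, M3→Alpha 3·22=66, M4→Alpha 3·15=45, M5→Charlie 4·13=52, M6→Charlie 2·6=12, M7→Bravo 4·12=48, M8→Bravo 6·19=114. Service 545; fixed 545; total 1090.

Total cost: 1090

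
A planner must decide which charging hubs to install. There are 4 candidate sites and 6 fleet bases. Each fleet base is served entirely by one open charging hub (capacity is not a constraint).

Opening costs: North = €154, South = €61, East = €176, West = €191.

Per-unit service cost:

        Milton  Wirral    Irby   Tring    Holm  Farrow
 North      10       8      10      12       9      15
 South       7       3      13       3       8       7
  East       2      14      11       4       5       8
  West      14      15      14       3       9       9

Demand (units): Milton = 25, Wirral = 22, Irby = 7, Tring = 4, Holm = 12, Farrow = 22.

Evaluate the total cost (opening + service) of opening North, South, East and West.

Total cost: 994

Each fleet base is assigned to its cheapest site among the open ones.
{North, South, East, West}: Milton→East 2·25=50, Wirral→South 3·22=66, Irby→North 10·7=70, Tring→South 3·4=12, Holm→East 5·12=60, Farrow→South 7·22=154. Service 412; fixed 582; total 994.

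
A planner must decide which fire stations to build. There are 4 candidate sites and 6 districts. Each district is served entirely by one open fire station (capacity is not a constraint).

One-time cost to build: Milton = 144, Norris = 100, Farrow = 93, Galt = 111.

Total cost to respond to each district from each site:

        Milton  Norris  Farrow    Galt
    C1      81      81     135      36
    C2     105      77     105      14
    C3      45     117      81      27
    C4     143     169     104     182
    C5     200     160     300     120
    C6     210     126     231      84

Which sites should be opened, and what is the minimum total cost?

Open Galt only; minimum total cost 574.

For any fixed open set, each district goes to its cheapest open site; total = fixed + service.
{Galt}: C1→Galt 36, C2→Galt 14, C3→Galt 27, C4→Galt 182, C5→Galt 120, C6→Galt 84. Service 463; fixed 111; total 574.
{Farrow, Galt}: service 385 + fixed 204 = 589
{Norris, Galt}: service 450 + fixed 211 = 661
{Milton, Norris, Farrow, Galt}: service 385 + fixed 448 = 833
No other subset beats 574.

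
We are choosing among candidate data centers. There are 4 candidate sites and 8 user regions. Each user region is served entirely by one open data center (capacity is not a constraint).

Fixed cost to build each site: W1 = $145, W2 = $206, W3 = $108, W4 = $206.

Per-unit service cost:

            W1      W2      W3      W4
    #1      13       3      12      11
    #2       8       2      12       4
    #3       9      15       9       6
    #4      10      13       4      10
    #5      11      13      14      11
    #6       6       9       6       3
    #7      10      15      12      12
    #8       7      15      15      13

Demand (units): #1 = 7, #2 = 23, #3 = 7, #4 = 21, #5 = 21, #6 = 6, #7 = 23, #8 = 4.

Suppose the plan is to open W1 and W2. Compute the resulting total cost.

Total cost: 1216

Each user region is assigned to its cheapest site among the open ones.
{W1, W2}: #1→W2 3·7=21, #2→W2 2·23=46, #3→W1 9·7=63, #4→W1 10·21=210, #5→W1 11·21=231, #6→W1 6·6=36, #7→W1 10·23=230, #8→W1 7·4=28. Service 865; fixed 351; total 1216.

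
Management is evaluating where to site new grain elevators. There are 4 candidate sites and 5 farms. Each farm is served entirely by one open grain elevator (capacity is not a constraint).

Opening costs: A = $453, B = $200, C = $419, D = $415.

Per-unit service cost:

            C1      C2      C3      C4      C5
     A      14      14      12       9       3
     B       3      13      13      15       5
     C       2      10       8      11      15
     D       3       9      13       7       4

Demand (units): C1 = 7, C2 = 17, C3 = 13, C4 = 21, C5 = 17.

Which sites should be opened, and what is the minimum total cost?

Open D only; minimum total cost 973.

For any fixed open set, each farm goes to its cheapest open site; total = fixed + service.
{D}: C1→D 3·7=21, C2→D 9·17=153, C3→D 13·13=169, C4→D 7·21=147, C5→D 4·17=68. Service 558; fixed 415; total 973.
{B}: service 811 + fixed 200 = 1011
{B, D}: service 558 + fixed 615 = 1173
{A, B, C, D}: C1→C 2·7=14, C2→D 9·17=153, C3→C 8·13=104, C4→D 7·21=147, C5→A 3·17=51. Service 469; fixed 1487; total 1956.
(All 15 nonempty subsets were checked; D only is lowest.)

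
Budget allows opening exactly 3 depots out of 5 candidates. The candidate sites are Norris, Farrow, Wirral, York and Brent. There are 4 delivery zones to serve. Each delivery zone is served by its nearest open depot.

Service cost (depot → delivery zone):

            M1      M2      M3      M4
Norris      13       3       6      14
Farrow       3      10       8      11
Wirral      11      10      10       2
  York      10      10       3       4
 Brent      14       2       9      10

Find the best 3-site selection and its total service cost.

Choose Farrow, York and Brent; total service cost 12.

With exactly 3 open, each delivery zone uses its cheapest among the chosen.
{Farrow, York, Brent}: M1→Farrow 3, M2→Brent 2, M3→York 3, M4→York 4. Service cost 12.
{Norris, Farrow, York}: service cost 13
{Norris, Farrow, Wirral}: service cost 14
Among all 10 size-3 choices, {Farrow, York, Brent} is lowest.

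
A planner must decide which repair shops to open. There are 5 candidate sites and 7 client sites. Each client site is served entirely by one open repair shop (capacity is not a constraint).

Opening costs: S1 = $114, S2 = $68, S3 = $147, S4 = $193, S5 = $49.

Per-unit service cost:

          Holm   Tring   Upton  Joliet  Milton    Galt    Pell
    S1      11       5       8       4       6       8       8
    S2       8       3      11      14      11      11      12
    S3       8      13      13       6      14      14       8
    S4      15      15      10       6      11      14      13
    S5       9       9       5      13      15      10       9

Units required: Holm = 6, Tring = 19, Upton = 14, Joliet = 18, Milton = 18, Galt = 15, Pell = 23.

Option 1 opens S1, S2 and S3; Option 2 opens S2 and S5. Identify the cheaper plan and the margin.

Option 1 is cheaper by 51.

Option 1: {S1, S2, S3}: Holm→S2 8·6=48, Tring→S2 3·19=57, Upton→S1 8·14=112, Joliet→S1 4·18=72, Milton→S1 6·18=108, Galt→S1 8·15=120, Pell→S1 8·23=184. Service 701; fixed 329; total 1030.
Option 2: {S2, S5}: Holm→S2 8·6=48, Tring→S2 3·19=57, Upton→S5 5·14=70, Joliet→S5 13·18=234, Milton→S2 11·18=198, Galt→S5 10·15=150, Pell→S5 9·23=207. Service 964; fixed 117; total 1081.
Difference: |1030 − 1081| = 51.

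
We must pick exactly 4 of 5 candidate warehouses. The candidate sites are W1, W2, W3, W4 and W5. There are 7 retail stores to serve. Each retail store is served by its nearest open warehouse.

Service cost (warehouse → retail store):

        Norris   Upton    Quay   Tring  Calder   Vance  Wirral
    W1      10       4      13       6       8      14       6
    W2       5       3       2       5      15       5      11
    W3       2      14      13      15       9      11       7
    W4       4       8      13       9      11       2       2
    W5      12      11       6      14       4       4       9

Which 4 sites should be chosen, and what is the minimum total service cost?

Choose W2, W3, W4 and W5; total service cost 20.

With exactly 4 open, each retail store uses its cheapest among the chosen.
{W2, W3, W4, W5}: Norris→W3 2, Upton→W2 3, Quay→W2 2, Tring→W2 5, Calder→W5 4, Vance→W4 2, Wirral→W4 2. Service cost 20.
{W1, W2, W4, W5}: service cost 22
{W1, W2, W3, W4}: service cost 24
Among all 5 size-4 choices, {W2, W3, W4, W5} is lowest.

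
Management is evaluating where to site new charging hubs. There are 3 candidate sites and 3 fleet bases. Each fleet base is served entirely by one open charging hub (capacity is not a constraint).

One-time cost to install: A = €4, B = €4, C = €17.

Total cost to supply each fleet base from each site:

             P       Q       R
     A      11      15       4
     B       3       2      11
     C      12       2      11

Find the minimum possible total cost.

Minimum total cost: 17

For any fixed open set, each fleet base goes to its cheapest open site; total = fixed + service.
{A, B}: P→B 3, Q→B 2, R→A 4. Service 9; fixed 8; total 17.
{B}: P→B 3, Q→B 2, R→B 11. Service 16; fixed 4; total 20.
{A}: service 30 + fixed 4 = 34
{A, B, C}: service 9 + fixed 25 = 34
(All 7 nonempty subsets were checked; A and B is lowest.)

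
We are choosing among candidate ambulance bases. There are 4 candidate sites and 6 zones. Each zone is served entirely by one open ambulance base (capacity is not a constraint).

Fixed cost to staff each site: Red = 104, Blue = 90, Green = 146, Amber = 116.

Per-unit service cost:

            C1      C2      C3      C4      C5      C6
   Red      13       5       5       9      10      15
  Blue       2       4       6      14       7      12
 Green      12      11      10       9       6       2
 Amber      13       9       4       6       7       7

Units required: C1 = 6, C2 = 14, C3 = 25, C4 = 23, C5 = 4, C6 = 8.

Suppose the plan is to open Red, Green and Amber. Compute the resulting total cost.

Total cost: 786

Each zone is assigned to its cheapest site among the open ones.
{Red, Green, Amber}: C1→Green 12·6=72, C2→Red 5·14=70, C3→Amber 4·25=100, C4→Amber 6·23=138, C5→Green 6·4=24, C6→Green 2·8=16. Service 420; fixed 366; total 786.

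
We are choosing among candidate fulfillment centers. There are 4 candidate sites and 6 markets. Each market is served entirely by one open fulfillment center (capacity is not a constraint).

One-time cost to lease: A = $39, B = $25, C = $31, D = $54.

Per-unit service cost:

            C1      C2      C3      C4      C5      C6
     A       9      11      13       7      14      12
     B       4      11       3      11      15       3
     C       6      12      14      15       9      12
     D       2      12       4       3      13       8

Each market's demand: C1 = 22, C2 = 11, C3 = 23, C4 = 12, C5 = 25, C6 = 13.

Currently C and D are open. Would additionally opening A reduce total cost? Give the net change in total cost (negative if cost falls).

No — net change +28 (cost rises by 28).

Current service cost with {C, D}: 633.
Adding A: each market re-picks its cheapest; new service cost 622, saving 11.
Extra fixed cost: 39. Net change = 39 − 11 = 28.
(Totals: 718 → 746.)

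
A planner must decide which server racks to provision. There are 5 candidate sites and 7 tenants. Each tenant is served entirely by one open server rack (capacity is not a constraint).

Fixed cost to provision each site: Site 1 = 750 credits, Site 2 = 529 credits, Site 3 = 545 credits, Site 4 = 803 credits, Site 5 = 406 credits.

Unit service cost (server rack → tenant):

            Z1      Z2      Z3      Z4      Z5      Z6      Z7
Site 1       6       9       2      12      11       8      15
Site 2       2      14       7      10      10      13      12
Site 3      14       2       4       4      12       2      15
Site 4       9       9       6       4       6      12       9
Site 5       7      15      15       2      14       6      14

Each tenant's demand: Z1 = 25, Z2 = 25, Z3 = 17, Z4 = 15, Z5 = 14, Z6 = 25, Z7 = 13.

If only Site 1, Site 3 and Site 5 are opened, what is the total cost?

Each tenant is assigned to its cheapest site among the open ones.
{Site 1, Site 3, Site 5}: Z1→Site 1 6·25=150, Z2→Site 3 2·25=50, Z3→Site 1 2·17=34, Z4→Site 5 2·15=30, Z5→Site 1 11·14=154, Z6→Site 3 2·25=50, Z7→Site 5 14·13=182. Service 650; fixed 1701; total 2351.

Total cost: 2351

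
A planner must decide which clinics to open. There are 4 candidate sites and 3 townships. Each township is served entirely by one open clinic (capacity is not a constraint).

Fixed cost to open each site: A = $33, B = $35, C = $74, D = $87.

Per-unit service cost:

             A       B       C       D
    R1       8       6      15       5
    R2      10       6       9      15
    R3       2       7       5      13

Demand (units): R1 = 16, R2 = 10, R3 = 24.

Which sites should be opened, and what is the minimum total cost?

Open A and B; minimum total cost 272.

For any fixed open set, each township goes to its cheapest open site; total = fixed + service.
{A, B}: R1→B 6·16=96, R2→B 6·10=60, R3→A 2·24=48. Service 204; fixed 68; total 272.
{A}: service 276 + fixed 33 = 309
{A, B, D}: R1→D 5·16=80, R2→B 6·10=60, R3→A 2·24=48. Service 188; fixed 155; total 343.
{A, B, C, D}: service 188 + fixed 229 = 417
No other subset beats 272.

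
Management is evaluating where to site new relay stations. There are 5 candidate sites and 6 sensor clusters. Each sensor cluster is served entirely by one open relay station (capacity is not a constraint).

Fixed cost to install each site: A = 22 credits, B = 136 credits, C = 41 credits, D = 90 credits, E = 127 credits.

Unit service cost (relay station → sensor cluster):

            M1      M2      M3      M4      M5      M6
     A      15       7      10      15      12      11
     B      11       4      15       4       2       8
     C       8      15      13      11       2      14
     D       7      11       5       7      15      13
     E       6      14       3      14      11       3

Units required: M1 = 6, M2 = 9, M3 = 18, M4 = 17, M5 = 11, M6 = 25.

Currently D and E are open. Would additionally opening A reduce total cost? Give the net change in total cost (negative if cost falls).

Current service cost with {D, E}: 504.
Adding A: each sensor cluster re-picks its cheapest; new service cost 468, saving 36.
Extra fixed cost: 22. Net change = 22 − 36 = -14.
(Totals: 721 → 707.)

Yes — net change −14 (cost falls by 14).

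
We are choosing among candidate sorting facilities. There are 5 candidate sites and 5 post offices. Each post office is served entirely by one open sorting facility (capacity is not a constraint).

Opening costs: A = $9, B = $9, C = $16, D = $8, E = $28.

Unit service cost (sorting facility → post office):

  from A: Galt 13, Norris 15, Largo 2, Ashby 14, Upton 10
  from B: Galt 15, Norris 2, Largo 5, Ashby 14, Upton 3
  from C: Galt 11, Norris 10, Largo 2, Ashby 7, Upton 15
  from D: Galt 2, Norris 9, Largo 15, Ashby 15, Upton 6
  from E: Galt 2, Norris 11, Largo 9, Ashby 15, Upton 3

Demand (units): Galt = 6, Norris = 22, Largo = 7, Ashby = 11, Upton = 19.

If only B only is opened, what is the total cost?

Each post office is assigned to its cheapest site among the open ones.
{B}: Galt→B 15·6=90, Norris→B 2·22=44, Largo→B 5·7=35, Ashby→B 14·11=154, Upton→B 3·19=57. Service 380; fixed 9; total 389.

Total cost: 389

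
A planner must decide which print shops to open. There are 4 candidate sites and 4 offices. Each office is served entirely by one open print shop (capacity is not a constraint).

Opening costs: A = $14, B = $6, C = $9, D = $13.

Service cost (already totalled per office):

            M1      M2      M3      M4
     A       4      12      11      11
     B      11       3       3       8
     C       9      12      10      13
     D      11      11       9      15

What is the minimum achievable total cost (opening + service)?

For any fixed open set, each office goes to its cheapest open site; total = fixed + service.
{B}: M1→B 11, M2→B 3, M3→B 3, M4→B 8. Service 25; fixed 6; total 31.
{A, B}: service 18 + fixed 20 = 38
{B, C}: service 23 + fixed 15 = 38
{A, B, C, D}: M1→A 4, M2→B 3, M3→B 3, M4→B 8. Service 18; fixed 42; total 60.
No other subset beats 31.

Minimum total cost: 31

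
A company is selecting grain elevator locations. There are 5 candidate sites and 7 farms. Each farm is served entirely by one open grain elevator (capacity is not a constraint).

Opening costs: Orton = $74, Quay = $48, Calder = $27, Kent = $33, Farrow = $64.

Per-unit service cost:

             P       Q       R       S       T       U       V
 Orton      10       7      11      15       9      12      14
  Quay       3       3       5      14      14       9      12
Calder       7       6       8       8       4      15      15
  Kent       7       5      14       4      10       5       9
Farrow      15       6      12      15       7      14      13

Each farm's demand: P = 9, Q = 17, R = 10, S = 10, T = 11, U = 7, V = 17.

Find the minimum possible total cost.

For any fixed open set, each farm goes to its cheapest open site; total = fixed + service.
{Quay, Calder, Kent}: P→Quay 3·9=27, Q→Quay 3·17=51, R→Quay 5·10=50, S→Kent 4·10=40, T→Calder 4·11=44, U→Kent 5·7=35, V→Kent 9·17=153. Service 400; fixed 108; total 508.
{Quay, Kent}: service 466 + fixed 81 = 547
{Calder, Kent}: service 500 + fixed 60 = 560
{Orton, Quay, Calder, Kent, Farrow}: P→Quay 3·9=27, Q→Quay 3·17=51, R→Quay 5·10=50, S→Kent 4·10=40, T→Calder 4·11=44, U→Kent 5·7=35, V→Kent 9·17=153. Service 400; fixed 246; total 646.
No other subset beats 508.

Minimum total cost: 508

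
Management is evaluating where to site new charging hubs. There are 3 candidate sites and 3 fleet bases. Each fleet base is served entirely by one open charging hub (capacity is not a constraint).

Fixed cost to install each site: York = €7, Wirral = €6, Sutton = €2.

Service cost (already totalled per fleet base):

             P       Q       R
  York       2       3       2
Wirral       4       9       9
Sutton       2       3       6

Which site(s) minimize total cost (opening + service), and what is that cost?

For any fixed open set, each fleet base goes to its cheapest open site; total = fixed + service.
{Sutton}: P→Sutton 2, Q→Sutton 3, R→Sutton 6. Service 11; fixed 2; total 13.
{York}: P→York 2, Q→York 3, R→York 2. Service 7; fixed 7; total 14.
{York, Sutton}: service 7 + fixed 9 = 16
{York, Wirral, Sutton}: service 7 + fixed 15 = 22
No other subset beats 13.

Open Sutton only; minimum total cost 13.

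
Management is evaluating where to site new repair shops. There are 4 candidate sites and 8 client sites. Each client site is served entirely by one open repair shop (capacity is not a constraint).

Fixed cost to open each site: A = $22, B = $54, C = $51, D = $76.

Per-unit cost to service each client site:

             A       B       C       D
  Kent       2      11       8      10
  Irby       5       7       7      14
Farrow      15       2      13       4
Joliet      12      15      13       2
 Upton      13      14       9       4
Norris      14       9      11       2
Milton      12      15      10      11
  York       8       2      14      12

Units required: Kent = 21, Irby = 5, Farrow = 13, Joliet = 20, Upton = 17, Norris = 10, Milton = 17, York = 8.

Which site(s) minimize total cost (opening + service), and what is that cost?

For any fixed open set, each client site goes to its cheapest open site; total = fixed + service.
{A, B, D}: Kent→A 2·21=42, Irby→A 5·5=25, Farrow→B 2·13=26, Joliet→D 2·20=40, Upton→D 4·17=68, Norris→D 2·10=20, Milton→D 11·17=187, York→B 2·8=16. Service 424; fixed 152; total 576.
{A, D}: service 498 + fixed 98 = 596
{A, B, C, D}: service 407 + fixed 203 = 610
{A}: Kent→A 2·21=42, Irby→A 5·5=25, Farrow→A 15·13=195, Joliet→A 12·20=240, Upton→A 13·17=221, Norris→A 14·10=140, Milton→A 12·17=204, York→A 8·8=64. Service 1131; fixed 22; total 1153.
No other subset beats 576.

Open A, B and D; minimum total cost 576.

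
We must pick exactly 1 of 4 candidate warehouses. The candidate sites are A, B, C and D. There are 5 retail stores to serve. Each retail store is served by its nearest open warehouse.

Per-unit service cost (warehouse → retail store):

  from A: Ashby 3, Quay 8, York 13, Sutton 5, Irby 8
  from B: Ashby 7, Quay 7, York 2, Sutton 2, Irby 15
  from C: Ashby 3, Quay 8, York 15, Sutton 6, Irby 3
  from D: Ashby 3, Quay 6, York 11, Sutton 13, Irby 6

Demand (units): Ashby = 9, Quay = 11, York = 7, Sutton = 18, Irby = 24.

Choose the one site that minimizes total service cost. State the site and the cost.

With exactly 1 open, each retail store uses its cheapest among the chosen.
{C}: Ashby→C 3·9=27, Quay→C 8·11=88, York→C 15·7=105, Sutton→C 6·18=108, Irby→C 3·24=72. Service cost 400.
{A}: service cost 488
{D}: service cost 548
Among all 4 size-1 choices, {C} is lowest.

Choose C only; total service cost 400.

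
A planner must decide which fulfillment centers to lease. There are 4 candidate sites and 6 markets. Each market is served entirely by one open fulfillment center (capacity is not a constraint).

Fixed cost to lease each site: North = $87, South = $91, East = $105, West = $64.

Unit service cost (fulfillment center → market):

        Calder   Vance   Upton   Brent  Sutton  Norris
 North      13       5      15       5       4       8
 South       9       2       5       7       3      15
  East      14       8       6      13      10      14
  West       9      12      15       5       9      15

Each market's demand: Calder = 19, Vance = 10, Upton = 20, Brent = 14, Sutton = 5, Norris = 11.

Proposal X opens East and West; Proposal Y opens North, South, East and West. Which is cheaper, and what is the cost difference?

Proposal X is cheaper by 2.

Proposal X: {East, West}: Calder→West 9·19=171, Vance→East 8·10=80, Upton→East 6·20=120, Brent→West 5·14=70, Sutton→West 9·5=45, Norris→East 14·11=154. Service 640; fixed 169; total 809.
Proposal Y: {North, South, East, West}: Calder→South 9·19=171, Vance→South 2·10=20, Upton→South 5·20=100, Brent→North 5·14=70, Sutton→South 3·5=15, Norris→North 8·11=88. Service 464; fixed 347; total 811.
Difference: |809 − 811| = 2.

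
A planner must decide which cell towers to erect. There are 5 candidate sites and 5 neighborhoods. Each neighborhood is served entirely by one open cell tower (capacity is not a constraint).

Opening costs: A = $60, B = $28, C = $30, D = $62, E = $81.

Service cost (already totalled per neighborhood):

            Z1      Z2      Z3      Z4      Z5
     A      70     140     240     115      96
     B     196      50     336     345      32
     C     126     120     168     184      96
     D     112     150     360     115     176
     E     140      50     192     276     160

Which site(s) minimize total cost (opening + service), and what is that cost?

For any fixed open set, each neighborhood goes to its cheapest open site; total = fixed + service.
{A, B, C}: Z1→A 70, Z2→B 50, Z3→C 168, Z4→A 115, Z5→B 32. Service 435; fixed 118; total 553.
{A, B}: Z1→A 70, Z2→B 50, Z3→A 240, Z4→A 115, Z5→B 32. Service 507; fixed 88; total 595.
{B, C, D}: Z1→D 112, Z2→B 50, Z3→C 168, Z4→D 115, Z5→B 32. Service 477; fixed 120; total 597.
{A, B, C, D, E}: service 435 + fixed 261 = 696
No other subset beats 553.

Open A, B and C; minimum total cost 553.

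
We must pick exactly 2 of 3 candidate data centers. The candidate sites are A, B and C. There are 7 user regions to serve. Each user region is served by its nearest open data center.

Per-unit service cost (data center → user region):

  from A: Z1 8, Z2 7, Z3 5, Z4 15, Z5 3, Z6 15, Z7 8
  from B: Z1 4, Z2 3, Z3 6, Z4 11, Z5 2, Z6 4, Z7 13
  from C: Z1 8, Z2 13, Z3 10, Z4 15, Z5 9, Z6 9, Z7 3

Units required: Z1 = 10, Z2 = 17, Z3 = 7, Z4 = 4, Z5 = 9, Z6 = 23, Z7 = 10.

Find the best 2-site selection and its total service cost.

Choose B and C; total service cost 317.

With exactly 2 open, each user region uses its cheapest among the chosen.
{B, C}: Z1→B 4·10=40, Z2→B 3·17=51, Z3→B 6·7=42, Z4→B 11·4=44, Z5→B 2·9=18, Z6→B 4·23=92, Z7→C 3·10=30. Service cost 317.
{A, B}: service cost 360
{A, C}: service cost 558
Among all 3 size-2 choices, {B, C} is lowest.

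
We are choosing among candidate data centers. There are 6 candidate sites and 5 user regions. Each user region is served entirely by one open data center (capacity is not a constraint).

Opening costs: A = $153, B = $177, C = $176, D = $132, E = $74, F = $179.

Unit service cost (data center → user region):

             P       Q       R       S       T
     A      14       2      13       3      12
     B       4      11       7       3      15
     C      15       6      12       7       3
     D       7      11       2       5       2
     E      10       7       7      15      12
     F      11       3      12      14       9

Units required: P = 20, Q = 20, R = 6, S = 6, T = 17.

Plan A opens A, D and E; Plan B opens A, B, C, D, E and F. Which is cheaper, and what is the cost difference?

Plan A: {A, D, E}: P→D 7·20=140, Q→A 2·20=40, R→D 2·6=12, S→A 3·6=18, T→D 2·17=34. Service 244; fixed 359; total 603.
Plan B: {A, B, C, D, E, F}: P→B 4·20=80, Q→A 2·20=40, R→D 2·6=12, S→A 3·6=18, T→D 2·17=34. Service 184; fixed 891; total 1075.
Difference: |603 − 1075| = 472.

Plan A is cheaper by 472.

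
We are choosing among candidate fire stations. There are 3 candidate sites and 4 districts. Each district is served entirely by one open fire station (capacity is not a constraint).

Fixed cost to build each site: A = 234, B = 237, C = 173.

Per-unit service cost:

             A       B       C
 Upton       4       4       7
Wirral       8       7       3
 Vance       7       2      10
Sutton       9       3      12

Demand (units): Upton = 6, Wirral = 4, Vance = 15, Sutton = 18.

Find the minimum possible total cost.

Minimum total cost: 373

For any fixed open set, each district goes to its cheapest open site; total = fixed + service.
{B}: Upton→B 4·6=24, Wirral→B 7·4=28, Vance→B 2·15=30, Sutton→B 3·18=54. Service 136; fixed 237; total 373.
{B, C}: service 120 + fixed 410 = 530
{A}: service 323 + fixed 234 = 557
{A, B, C}: service 120 + fixed 644 = 764
(All 7 nonempty subsets were checked; B only is lowest.)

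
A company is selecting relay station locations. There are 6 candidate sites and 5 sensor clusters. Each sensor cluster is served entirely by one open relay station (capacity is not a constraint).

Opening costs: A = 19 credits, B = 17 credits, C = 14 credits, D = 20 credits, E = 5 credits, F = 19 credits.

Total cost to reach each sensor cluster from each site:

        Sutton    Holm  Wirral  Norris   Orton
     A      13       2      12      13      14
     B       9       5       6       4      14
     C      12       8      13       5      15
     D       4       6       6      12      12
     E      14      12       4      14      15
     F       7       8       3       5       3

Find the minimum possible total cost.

For any fixed open set, each sensor cluster goes to its cheapest open site; total = fixed + service.
{F}: Sutton→F 7, Holm→F 8, Wirral→F 3, Norris→F 5, Orton→F 3. Service 26; fixed 19; total 45.
{E, F}: service 26 + fixed 24 = 50
{B}: service 38 + fixed 17 = 55
{A, B, C, D, E, F}: Sutton→D 4, Holm→A 2, Wirral→F 3, Norris→B 4, Orton→F 3. Service 16; fixed 94; total 110.
No other subset beats 45.

Minimum total cost: 45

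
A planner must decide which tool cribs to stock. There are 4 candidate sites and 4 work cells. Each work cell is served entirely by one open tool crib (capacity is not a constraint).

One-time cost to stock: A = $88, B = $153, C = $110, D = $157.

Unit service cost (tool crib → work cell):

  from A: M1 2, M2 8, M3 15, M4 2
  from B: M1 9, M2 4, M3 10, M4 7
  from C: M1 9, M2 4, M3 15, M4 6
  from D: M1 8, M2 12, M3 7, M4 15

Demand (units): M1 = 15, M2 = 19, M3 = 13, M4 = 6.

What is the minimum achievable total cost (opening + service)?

Minimum total cost: 477

For any fixed open set, each work cell goes to its cheapest open site; total = fixed + service.
{A}: M1→A 2·15=30, M2→A 8·19=152, M3→A 15·13=195, M4→A 2·6=12. Service 389; fixed 88; total 477.
{A, B}: M1→A 2·15=30, M2→B 4·19=76, M3→B 10·13=130, M4→A 2·6=12. Service 248; fixed 241; total 489.
{A, C}: M1→A 2·15=30, M2→C 4·19=76, M3→A 15·13=195, M4→A 2·6=12. Service 313; fixed 198; total 511.
{A, B, C, D}: M1→A 2·15=30, M2→B 4·19=76, M3→D 7·13=91, M4→A 2·6=12. Service 209; fixed 508; total 717.
(All 15 nonempty subsets were checked; A only is lowest.)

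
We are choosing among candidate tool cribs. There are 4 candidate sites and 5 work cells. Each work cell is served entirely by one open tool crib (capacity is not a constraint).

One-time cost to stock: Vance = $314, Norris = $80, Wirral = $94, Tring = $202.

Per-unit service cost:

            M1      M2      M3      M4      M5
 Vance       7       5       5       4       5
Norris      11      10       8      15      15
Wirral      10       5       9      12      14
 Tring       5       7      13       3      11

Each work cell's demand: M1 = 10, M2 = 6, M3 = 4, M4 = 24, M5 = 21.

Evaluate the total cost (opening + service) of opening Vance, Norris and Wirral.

Total cost: 809

Each work cell is assigned to its cheapest site among the open ones.
{Vance, Norris, Wirral}: M1→Vance 7·10=70, M2→Vance 5·6=30, M3→Vance 5·4=20, M4→Vance 4·24=96, M5→Vance 5·21=105. Service 321; fixed 488; total 809.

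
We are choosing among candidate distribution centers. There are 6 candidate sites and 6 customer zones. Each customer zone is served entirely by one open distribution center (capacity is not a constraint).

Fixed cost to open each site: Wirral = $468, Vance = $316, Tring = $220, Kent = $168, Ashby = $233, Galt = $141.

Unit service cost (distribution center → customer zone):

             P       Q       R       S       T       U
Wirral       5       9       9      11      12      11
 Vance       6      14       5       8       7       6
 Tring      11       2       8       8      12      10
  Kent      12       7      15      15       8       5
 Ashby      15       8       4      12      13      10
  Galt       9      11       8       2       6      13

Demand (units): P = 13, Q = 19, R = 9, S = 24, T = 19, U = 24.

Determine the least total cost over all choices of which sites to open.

Minimum total cost: 913

For any fixed open set, each customer zone goes to its cheapest open site; total = fixed + service.
{Kent, Galt}: P→Galt 9·13=117, Q→Kent 7·19=133, R→Galt 8·9=72, S→Galt 2·24=48, T→Galt 6·19=114, U→Kent 5·24=120. Service 604; fixed 309; total 913.
{Tring, Galt}: P→Galt 9·13=117, Q→Tring 2·19=38, R→Tring 8·9=72, S→Galt 2·24=48, T→Galt 6·19=114, U→Tring 10·24=240. Service 629; fixed 361; total 990.
{Galt}: service 872 + fixed 141 = 1013
{Wirral, Vance, Tring, Kent, Ashby, Galt}: service 421 + fixed 1546 = 1967
No other subset beats 913.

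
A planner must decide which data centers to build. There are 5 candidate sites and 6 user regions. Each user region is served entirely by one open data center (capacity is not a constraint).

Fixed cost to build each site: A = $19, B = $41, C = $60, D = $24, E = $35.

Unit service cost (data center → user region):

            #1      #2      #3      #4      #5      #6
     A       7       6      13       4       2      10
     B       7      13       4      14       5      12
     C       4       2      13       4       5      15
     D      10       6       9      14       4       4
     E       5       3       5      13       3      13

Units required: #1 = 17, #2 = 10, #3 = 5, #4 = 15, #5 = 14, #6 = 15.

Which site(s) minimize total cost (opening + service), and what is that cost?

Open A, D and E; minimum total cost 366.

For any fixed open set, each user region goes to its cheapest open site; total = fixed + service.
{A, D, E}: #1→E 5·17=85, #2→E 3·10=30, #3→E 5·5=25, #4→A 4·15=60, #5→A 2·14=28, #6→D 4·15=60. Service 288; fixed 78; total 366.
{A, C, D}: service 281 + fixed 103 = 384
{C, D}: #1→C 4·17=68, #2→C 2·10=20, #3→D 9·5=45, #4→C 4·15=60, #5→D 4·14=56, #6→D 4·15=60. Service 309; fixed 84; total 393.
{A, B, C, D, E}: #1→C 4·17=68, #2→C 2·10=20, #3→B 4·5=20, #4→A 4·15=60, #5→A 2·14=28, #6→D 4·15=60. Service 256; fixed 179; total 435.
No other subset beats 366.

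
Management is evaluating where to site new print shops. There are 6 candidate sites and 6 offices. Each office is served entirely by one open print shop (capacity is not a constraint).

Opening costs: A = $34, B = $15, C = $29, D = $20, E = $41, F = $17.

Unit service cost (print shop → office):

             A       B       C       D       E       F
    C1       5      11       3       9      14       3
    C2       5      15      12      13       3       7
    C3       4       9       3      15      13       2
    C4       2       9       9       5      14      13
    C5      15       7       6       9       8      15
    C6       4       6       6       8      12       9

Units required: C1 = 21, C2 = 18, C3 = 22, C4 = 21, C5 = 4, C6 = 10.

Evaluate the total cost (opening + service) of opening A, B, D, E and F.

Total cost: 398

Each office is assigned to its cheapest site among the open ones.
{A, B, D, E, F}: C1→F 3·21=63, C2→E 3·18=54, C3→F 2·22=44, C4→A 2·21=42, C5→B 7·4=28, C6→A 4·10=40. Service 271; fixed 127; total 398.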